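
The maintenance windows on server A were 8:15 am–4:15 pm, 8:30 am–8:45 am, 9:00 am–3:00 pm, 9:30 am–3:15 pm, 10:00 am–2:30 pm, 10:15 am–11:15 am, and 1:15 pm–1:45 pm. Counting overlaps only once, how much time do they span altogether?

8 h

Merged: 8:15 am-4:15 pm.
Length: 8 h.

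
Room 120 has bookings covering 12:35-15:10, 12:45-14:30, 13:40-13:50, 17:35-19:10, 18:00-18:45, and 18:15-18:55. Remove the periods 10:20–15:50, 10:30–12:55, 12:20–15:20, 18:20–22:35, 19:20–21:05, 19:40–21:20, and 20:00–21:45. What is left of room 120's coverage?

17:35–18:20

Merge the first list: 12:35–15:10, 17:35–19:10.
Merge the second list: 10:20–15:50, 18:20–22:35.
12:35–15:10: entirely removed.
17:35–19:10 \ B = 17:35–18:20.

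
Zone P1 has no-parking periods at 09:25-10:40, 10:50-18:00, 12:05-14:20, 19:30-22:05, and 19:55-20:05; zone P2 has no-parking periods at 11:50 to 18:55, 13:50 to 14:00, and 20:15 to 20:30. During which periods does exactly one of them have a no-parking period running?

09:25–10:40, 10:50–11:50, 18:00–18:55, 19:30–20:15, 20:30–22:05

Merge the first list: 09:25–10:40, 10:50–18:00, 19:30–22:05.
Merge the second list: 11:50–18:55, 20:15–20:30.
A \ B = 09:25–10:40, 10:50–11:50, 19:30–20:15, 20:30–22:05.
B \ A = 18:00–18:55.
Union of the two gives the symmetric difference.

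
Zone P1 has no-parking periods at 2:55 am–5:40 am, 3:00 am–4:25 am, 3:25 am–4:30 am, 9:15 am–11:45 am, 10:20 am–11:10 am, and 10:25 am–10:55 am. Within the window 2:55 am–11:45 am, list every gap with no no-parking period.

Covered (merged): 2:55 am–5:40 am, 9:15 am–11:45 am.
Gaps within 2:55 am–11:45 am: 5:40 am–9:15 am.

5:40 am–9:15 am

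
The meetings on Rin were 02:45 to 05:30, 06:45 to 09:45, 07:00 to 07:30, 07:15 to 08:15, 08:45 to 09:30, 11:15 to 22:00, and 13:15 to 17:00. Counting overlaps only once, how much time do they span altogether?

16 h 30 min

Merged: 02:45-05:30, 06:45-09:45, 11:15-22:00.
Lengths: 2 h 45 min + 3 h + 10 h 45 min = 16 h 30 min.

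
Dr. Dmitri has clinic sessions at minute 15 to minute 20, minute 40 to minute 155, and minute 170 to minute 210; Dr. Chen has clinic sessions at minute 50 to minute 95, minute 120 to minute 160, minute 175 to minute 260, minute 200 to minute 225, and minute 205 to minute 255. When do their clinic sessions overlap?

minute 50 to minute 95, minute 120 to minute 155, minute 175 to minute 210

Second set merges to minute 50 to minute 95, minute 120 to minute 160, minute 175 to minute 260.
minute 15 to minute 20: no overlap with the second set.
minute 40 to minute 155 meets the second set on minute 50 to minute 95, minute 120 to minute 155.
minute 170 to minute 210 meets the second set on minute 175 to minute 210.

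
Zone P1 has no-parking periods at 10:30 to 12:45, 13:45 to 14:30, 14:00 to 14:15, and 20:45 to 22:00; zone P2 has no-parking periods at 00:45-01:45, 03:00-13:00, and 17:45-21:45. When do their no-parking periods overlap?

Merge the first list: 10:30–12:45, 13:45–14:30, 20:45–22:00.
10:30–12:45 overlaps B on 10:30–12:45.
13:45–14:30 falls entirely outside B.
20:45–22:00 overlaps B on 20:45–21:45.

10:30–12:45, 20:45–21:45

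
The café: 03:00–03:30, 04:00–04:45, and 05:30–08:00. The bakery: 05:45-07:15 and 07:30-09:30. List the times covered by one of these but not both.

A but not B: 03:00–03:30, 04:00–04:45, 05:30–05:45, 07:15–07:30.
B but not A: 08:00–09:30.
Combining gives A △ B.

03:00–03:30, 04:00–04:45, 05:30–05:45, 07:15–07:30, 08:00–09:30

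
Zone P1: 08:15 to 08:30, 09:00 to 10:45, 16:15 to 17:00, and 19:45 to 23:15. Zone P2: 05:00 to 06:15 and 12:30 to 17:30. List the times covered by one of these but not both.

05:00–06:15, 08:15–08:30, 09:00–10:45, 12:30–16:15, 17:00–17:30, 19:45–23:15

A \ B = 08:15–08:30, 09:00–10:45, 19:45–23:15.
B \ A = 05:00–06:15, 12:30–16:15, 17:00–17:30.
Union of the two gives the symmetric difference.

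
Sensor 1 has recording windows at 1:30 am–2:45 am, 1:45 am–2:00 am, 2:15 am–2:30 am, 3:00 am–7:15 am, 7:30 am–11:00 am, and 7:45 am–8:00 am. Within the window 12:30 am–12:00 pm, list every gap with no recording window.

After merging, the occupied span is 1:30 am-2:45 am, 3:00 am-7:15 am, 7:30 am-11:00 am.
Uncovered inside 12:30 am-12:00 pm: 12:30 am-1:30 am, 2:45 am-3:00 am, 7:15 am-7:30 am, 11:00 am-12:00 pm.

12:30 am-1:30 am, 2:45 am-3:00 am, 7:15 am-7:30 am, 11:00 am-12:00 pm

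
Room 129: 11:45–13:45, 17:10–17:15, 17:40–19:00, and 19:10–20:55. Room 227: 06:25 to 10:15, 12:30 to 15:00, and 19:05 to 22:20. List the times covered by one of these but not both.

06:25–10:15, 11:45–12:30, 13:45–15:00, 17:10–17:15, 17:40–19:00, 19:05–19:10, 20:55–22:20

A but not B: 11:45–12:30, 17:10–17:15, 17:40–19:00.
B but not A: 06:25–10:15, 13:45–15:00, 19:05–19:10, 20:55–22:20.
Combining gives A △ B.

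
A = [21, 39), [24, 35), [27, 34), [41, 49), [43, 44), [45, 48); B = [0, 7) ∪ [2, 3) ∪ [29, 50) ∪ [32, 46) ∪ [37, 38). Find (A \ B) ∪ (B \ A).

[0, 7) ∪ [21, 29) ∪ [39, 41) ∪ [49, 50)

A, merged: [21, 39), [41, 49).
B, merged: [0, 7), [29, 50).
Only in the first: [21, 29).
Only in the second: [0, 7), [39, 41), [49, 50).
Together these are the periods covered by exactly one.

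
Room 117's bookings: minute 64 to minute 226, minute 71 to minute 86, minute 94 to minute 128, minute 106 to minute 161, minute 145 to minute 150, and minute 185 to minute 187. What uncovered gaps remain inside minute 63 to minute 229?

minute 63 to minute 64, minute 226 to minute 229

Covered (merged): minute 64 to minute 226.
Gaps within minute 63 to minute 229: minute 63 to minute 64, minute 226 to minute 229.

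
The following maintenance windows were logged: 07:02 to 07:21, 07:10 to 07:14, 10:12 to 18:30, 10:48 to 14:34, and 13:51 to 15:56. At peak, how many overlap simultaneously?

Walk the sorted start/end points keeping a running depth.
The depth first hits 3 at 13:51.

3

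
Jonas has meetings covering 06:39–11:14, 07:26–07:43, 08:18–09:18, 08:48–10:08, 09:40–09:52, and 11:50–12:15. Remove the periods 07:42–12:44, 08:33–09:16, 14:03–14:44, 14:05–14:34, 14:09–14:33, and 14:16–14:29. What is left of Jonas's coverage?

First set merges to 06:39–11:14, 11:50–12:15.
Second set merges to 07:42–12:44, 14:03–14:44.
06:39–11:14 \ B = 06:39–07:42.
11:50–12:15: entirely removed.

06:39–07:42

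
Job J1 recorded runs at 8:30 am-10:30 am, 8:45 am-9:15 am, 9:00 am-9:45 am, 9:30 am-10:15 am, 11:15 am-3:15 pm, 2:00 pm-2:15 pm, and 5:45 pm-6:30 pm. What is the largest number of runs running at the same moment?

3

Walk the sorted start/end points keeping a running depth.
The depth first hits 3 at 9:00 am.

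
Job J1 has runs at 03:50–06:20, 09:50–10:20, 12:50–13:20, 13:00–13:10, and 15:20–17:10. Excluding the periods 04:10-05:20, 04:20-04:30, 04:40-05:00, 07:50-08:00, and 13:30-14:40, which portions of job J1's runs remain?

03:50-04:10, 05:20-06:20, 09:50-10:20, 12:50-13:20, 15:20-17:10

First set merges to 03:50-06:20, 09:50-10:20, 12:50-13:20, 15:20-17:10.
Second set merges to 04:10-05:20, 07:50-08:00, 13:30-14:40.
03:50-06:20 minus B → 03:50-04:10, 05:20-06:20.
09:50-10:20: no B overlap → unchanged.
12:50-13:20: no B overlap → unchanged.
15:20-17:10: no B overlap → unchanged.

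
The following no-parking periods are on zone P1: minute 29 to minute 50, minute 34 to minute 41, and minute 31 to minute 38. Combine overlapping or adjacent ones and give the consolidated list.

minute 29 to minute 50

Sort by start: minute 29 to minute 50, minute 31 to minute 38, minute 34 to minute 41.
minute 31 to minute 38 overlaps/touches minute 29 to minute 50 → extend to minute 29 to minute 50.
minute 34 to minute 41 overlaps/touches minute 29 to minute 50 → extend to minute 29 to minute 50.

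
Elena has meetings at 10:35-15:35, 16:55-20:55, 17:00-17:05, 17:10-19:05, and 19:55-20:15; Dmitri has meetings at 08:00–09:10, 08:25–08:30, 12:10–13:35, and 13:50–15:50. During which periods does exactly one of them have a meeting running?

08:00–09:10, 10:35–12:10, 13:35–13:50, 15:35–15:50, 16:55–20:55

Merge the first list: 10:35–15:35, 16:55–20:55.
Merge the second list: 08:00–09:10, 12:10–13:35, 13:50–15:50.
A \ B = 10:35–12:10, 13:35–13:50, 16:55–20:55.
B \ A = 08:00–09:10, 15:35–15:50.
Union of the two gives the symmetric difference.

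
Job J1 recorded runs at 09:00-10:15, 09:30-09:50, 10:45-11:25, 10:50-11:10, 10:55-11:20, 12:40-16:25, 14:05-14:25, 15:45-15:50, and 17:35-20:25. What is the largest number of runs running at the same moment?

3

At 10:55, 3 of the intervals are simultaneously active.
No point has more.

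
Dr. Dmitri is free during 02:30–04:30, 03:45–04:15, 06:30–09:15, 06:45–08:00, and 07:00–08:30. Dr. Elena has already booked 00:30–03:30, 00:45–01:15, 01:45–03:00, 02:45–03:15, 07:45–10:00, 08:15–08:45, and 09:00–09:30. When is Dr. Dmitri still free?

03:30–04:30, 06:30–07:45

Merge the first list: 02:30–04:30, 06:30–09:15.
Merge the second list: 00:30–03:30, 07:45–10:00.
02:30–04:30 \ B = 03:30–04:30.
06:30–09:15 \ B = 06:30–07:45.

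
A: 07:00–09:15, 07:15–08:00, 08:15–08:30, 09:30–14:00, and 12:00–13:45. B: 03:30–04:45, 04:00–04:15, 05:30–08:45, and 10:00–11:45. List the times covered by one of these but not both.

Merge the first list: 07:00–09:15, 09:30–14:00.
Merge the second list: 03:30–04:45, 05:30–08:45, 10:00–11:45.
A but not B: 08:45–09:15, 09:30–10:00, 11:45–14:00.
B but not A: 03:30–04:45, 05:30–07:00.
Combining gives A △ B.

03:30–04:45, 05:30–07:00, 08:45–09:15, 09:30–10:00, 11:45–14:00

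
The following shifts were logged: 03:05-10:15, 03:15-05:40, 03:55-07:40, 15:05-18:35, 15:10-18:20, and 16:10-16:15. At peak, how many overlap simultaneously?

3

At 03:55, 3 of the intervals are simultaneously active.
No point has more.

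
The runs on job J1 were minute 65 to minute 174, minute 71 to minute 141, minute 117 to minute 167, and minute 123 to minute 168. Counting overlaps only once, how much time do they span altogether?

109 minutes

Merged: minute 65 to minute 174.
Length: 109 minutes.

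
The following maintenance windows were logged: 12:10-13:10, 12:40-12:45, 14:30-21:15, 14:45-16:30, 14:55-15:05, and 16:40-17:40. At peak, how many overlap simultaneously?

At 14:55, 3 of the intervals are simultaneously active.
No point has more.

3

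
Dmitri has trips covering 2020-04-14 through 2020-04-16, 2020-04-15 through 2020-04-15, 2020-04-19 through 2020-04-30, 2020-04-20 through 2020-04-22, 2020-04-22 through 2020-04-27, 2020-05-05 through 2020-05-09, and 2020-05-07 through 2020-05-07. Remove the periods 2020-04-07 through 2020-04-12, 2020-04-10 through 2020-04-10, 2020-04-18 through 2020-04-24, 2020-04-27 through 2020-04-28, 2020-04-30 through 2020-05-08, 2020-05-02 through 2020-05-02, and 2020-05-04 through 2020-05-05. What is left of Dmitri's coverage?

A, merged: 2020-04-14 through 2020-04-16, 2020-04-19 through 2020-04-30, 2020-05-05 through 2020-05-09.
B, merged: 2020-04-07 through 2020-04-12, 2020-04-18 through 2020-04-24, 2020-04-27 through 2020-04-28, 2020-04-30 through 2020-05-08.
2020-04-14 through 2020-04-16: nothing removed.
2020-04-19 through 2020-04-30 \ B = 2020-04-25 through 2020-04-26, 2020-04-29 through 2020-04-29.
2020-05-05 through 2020-05-09 \ B = 2020-05-09 through 2020-05-09.

2020-04-14 through 2020-04-16, 2020-04-25 through 2020-04-26, 2020-04-29 through 2020-04-29, 2020-05-09 through 2020-05-09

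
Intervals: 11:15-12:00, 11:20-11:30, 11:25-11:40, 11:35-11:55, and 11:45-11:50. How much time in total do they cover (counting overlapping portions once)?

Merged: 11:15-12:00.
Length: 45 min.

45 min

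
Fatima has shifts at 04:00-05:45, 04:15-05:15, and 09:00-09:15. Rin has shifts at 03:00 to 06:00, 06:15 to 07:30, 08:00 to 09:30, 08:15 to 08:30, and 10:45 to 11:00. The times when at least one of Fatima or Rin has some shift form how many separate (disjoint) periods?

4

A, merged: 04:00-05:45, 09:00-09:15.
B, merged: 03:00-06:00, 06:15-07:30, 08:00-09:30, 10:45-11:00.
A ∪ B = 03:00-06:00, 06:15-07:30, 08:00-09:30, 10:45-11:00.
That is 4 disjoint pieces.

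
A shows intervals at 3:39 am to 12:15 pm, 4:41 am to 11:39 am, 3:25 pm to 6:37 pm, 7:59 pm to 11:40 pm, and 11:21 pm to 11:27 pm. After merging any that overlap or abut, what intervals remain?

3:39 am-12:15 pm, 3:25 pm-6:37 pm, 7:59 pm-11:40 pm

4:41 am-11:39 am overlaps/touches 3:39 am-12:15 pm → extend to 3:39 am-12:15 pm.
3:25 pm-6:37 pm is disjoint → start new block.
7:59 pm-11:40 pm is disjoint → start new block.
11:21 pm-11:27 pm overlaps/touches 7:59 pm-11:40 pm → extend to 7:59 pm-11:40 pm.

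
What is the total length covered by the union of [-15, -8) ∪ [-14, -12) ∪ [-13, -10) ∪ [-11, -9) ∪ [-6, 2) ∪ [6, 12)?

Merged: [-15, -8), [-6, 2), [6, 12).
Lengths: 7 + 8 + 6 = 21.

21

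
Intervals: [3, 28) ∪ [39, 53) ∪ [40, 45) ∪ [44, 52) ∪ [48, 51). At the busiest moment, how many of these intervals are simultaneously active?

Walk the sorted start/end points keeping a running depth.
The depth first hits 3 at 44.

3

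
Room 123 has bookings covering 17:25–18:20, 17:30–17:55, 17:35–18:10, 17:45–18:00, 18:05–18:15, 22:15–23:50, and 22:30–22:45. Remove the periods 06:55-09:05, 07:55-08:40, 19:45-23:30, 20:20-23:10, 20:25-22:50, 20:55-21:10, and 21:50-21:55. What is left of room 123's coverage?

17:25-18:20, 23:30-23:50

A, merged: 17:25-18:20, 22:15-23:50.
B, merged: 06:55-09:05, 19:45-23:30.
17:25-18:20: nothing removed.
22:15-23:50 \ B = 23:30-23:50.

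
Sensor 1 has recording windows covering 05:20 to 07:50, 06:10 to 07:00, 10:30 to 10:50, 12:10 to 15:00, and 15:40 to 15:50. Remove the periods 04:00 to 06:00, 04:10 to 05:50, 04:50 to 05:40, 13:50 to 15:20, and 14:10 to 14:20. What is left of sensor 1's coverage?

06:00–07:50, 10:30–10:50, 12:10–13:50, 15:40–15:50

Merge the first list: 05:20–07:50, 10:30–10:50, 12:10–15:00, 15:40–15:50.
Merge the second list: 04:00–06:00, 13:50–15:20.
05:20–07:50 minus B → 06:00–07:50.
10:30–10:50: no B overlap → unchanged.
12:10–15:00 minus B → 12:10–13:50.
15:40–15:50: no B overlap → unchanged.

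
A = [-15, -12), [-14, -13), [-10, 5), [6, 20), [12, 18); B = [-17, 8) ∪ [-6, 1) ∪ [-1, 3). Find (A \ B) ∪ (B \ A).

A, merged: [-15, -12), [-10, 5), [6, 20).
B, merged: [-17, 8).
A but not B: [8, 20).
B but not A: [-17, -15), [-12, -10), [5, 6).
Combining gives A △ B.

[-17, -15) ∪ [-12, -10) ∪ [5, 6) ∪ [8, 20)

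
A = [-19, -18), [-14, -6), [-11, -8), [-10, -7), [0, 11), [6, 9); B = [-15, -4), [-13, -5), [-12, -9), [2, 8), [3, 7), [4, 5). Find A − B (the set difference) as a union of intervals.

First set merges to [-19, -18), [-14, -6), [0, 11).
Second set merges to [-15, -4), [2, 8).
[-19, -18): nothing removed.
[-14, -6): entirely removed.
[0, 11) \ B = [0, 2), [8, 11).

[-19, -18) ∪ [0, 2) ∪ [8, 11)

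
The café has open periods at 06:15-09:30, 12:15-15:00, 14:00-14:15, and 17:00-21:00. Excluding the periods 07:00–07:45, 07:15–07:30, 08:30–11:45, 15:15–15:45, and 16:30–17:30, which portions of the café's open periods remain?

Merge the first list: 06:15-09:30, 12:15-15:00, 17:00-21:00.
Merge the second list: 07:00-07:45, 08:30-11:45, 15:15-15:45, 16:30-17:30.
06:15-09:30 \ B = 06:15-07:00, 07:45-08:30.
12:15-15:00: nothing removed.
17:00-21:00 \ B = 17:30-21:00.

06:15-07:00, 07:45-08:30, 12:15-15:00, 17:30-21:00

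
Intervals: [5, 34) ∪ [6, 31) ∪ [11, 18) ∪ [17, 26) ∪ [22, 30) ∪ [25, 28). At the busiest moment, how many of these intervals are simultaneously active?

5

Walk the sorted start/end points keeping a running depth.
The depth first hits 5 at 25.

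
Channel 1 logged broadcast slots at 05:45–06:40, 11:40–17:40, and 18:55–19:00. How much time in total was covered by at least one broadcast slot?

7 h

Merged: 05:45–06:40, 11:40–17:40, 18:55–19:00.
Lengths: 55 min + 6 h + 5 min = 7 h.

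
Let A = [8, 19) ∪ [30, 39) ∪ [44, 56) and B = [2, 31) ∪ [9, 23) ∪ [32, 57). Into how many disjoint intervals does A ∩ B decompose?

4

B, merged: [2, 31), [32, 57).
A ∩ B = [8, 19), [30, 31), [32, 39), [44, 56).
That is 4 disjoint pieces.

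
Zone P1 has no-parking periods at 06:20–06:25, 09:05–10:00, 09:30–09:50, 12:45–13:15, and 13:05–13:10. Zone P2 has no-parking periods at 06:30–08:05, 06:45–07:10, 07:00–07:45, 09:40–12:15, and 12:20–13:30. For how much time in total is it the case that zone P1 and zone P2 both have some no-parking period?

Merge the first list: 06:20–06:25, 09:05–10:00, 12:45–13:15.
Merge the second list: 06:30–08:05, 09:40–12:15, 12:20–13:30.
A ∩ B = 09:40–10:00, 12:45–13:15.
Total: 20 min + 30 min = 50 min.

50 min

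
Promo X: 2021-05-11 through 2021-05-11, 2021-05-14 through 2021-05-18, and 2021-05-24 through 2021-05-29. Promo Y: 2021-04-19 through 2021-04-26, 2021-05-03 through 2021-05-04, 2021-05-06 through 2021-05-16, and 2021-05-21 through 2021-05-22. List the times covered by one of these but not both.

A \ B = 2021-05-17 through 2021-05-18, 2021-05-24 through 2021-05-29.
B \ A = 2021-04-19 through 2021-04-26, 2021-05-03 through 2021-05-04, 2021-05-06 through 2021-05-10, 2021-05-12 through 2021-05-13, 2021-05-21 through 2021-05-22.
Union of the two gives the symmetric difference.

2021-04-19 through 2021-04-26, 2021-05-03 through 2021-05-04, 2021-05-06 through 2021-05-10, 2021-05-12 through 2021-05-13, 2021-05-17 through 2021-05-18, 2021-05-21 through 2021-05-22, 2021-05-24 through 2021-05-29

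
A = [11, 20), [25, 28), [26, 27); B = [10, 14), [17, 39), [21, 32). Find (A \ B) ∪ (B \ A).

[10, 11) ∪ [14, 17) ∪ [20, 25) ∪ [28, 39)

A, merged: [11, 20), [25, 28).
B, merged: [10, 14), [17, 39).
Only in the first: [14, 17).
Only in the second: [10, 11), [20, 25), [28, 39).
Together these are the periods covered by exactly one.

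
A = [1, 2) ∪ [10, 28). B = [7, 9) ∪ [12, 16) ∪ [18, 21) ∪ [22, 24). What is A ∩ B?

[1, 2) meets no B interval.
[10, 28) ∩ B → [12, 16), [18, 21), [22, 24).

[12, 16) ∪ [18, 21) ∪ [22, 24)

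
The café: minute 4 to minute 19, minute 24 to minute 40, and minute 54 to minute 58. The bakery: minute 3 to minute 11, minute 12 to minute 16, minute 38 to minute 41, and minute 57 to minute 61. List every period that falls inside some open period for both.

minute 4 to minute 11, minute 12 to minute 16, minute 38 to minute 40, minute 57 to minute 58

minute 4 to minute 19 meets the second set on minute 4 to minute 11, minute 12 to minute 16.
minute 24 to minute 40 meets the second set on minute 38 to minute 40.
minute 54 to minute 58 meets the second set on minute 57 to minute 58.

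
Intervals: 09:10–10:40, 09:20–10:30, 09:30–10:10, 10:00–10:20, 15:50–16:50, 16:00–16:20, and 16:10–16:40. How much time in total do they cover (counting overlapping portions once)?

2 h 30 min

Merged: 09:10-10:40, 15:50-16:50.
Lengths: 1 h 30 min + 1 h = 2 h 30 min.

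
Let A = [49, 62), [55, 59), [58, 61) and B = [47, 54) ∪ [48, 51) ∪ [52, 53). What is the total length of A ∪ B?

A, merged: [49, 62).
B, merged: [47, 54).
A ∪ B = [47, 62).
Total: 15.

15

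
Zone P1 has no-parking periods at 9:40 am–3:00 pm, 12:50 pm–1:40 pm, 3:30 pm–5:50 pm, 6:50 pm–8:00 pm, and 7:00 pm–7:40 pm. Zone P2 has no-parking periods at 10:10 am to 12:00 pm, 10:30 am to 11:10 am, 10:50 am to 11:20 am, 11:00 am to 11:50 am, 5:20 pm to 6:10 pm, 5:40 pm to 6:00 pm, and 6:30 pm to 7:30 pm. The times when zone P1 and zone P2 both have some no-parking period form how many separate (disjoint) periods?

Merge the first list: 9:40 am–3:00 pm, 3:30 pm–5:50 pm, 6:50 pm–8:00 pm.
Merge the second list: 10:10 am–12:00 pm, 5:20 pm–6:10 pm, 6:30 pm–7:30 pm.
A ∩ B = 10:10 am–12:00 pm, 5:20 pm–5:50 pm, 6:50 pm–7:30 pm.
That is 3 disjoint pieces.

3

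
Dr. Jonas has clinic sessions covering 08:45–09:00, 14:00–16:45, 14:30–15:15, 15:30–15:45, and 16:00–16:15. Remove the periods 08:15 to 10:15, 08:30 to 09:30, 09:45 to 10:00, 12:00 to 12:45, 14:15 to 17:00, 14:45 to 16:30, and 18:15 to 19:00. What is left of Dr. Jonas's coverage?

First set merges to 08:45–09:00, 14:00–16:45.
Second set merges to 08:15–10:15, 12:00–12:45, 14:15–17:00, 18:15–19:00.
08:45–09:00: entirely removed.
14:00–16:45 \ B = 14:00–14:15.

14:00–14:15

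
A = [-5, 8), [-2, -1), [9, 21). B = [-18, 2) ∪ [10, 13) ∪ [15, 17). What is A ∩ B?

A, merged: [-5, 8), [9, 21).
[-5, 8) meets the second set on [-5, 2).
[9, 21) meets the second set on [10, 13), [15, 17).

[-5, 2) ∪ [10, 13) ∪ [15, 17)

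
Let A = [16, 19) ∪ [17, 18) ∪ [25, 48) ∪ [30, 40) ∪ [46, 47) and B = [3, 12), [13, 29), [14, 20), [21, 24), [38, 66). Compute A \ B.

[29, 38)

First set merges to [16, 19), [25, 48).
Second set merges to [3, 12), [13, 29), [38, 66).
[16, 19): fully covered by B → removed.
[25, 48) minus B → [29, 38).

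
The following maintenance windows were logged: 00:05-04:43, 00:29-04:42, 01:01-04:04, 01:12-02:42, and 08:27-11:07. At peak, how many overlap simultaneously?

4

At 01:12, 4 of the intervals are simultaneously active.
No point has more.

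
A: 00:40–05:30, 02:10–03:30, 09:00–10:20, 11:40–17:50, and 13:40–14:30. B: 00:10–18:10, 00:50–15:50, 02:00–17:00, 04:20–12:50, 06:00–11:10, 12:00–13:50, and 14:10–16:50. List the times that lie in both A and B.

00:40–05:30, 09:00–10:20, 11:40–17:50

A, merged: 00:40–05:30, 09:00–10:20, 11:40–17:50.
B, merged: 00:10–18:10.
00:40–05:30 ∩ B → 00:40–05:30.
09:00–10:20 ∩ B → 09:00–10:20.
11:40–17:50 ∩ B → 11:40–17:50.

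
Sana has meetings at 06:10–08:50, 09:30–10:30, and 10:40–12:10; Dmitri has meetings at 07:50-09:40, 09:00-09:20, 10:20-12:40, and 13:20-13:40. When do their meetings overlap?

Merge the second list: 07:50–09:40, 10:20–12:40, 13:20–13:40.
06:10–08:50 meets the second set on 07:50–08:50.
09:30–10:30 meets the second set on 09:30–09:40, 10:20–10:30.
10:40–12:10 meets the second set on 10:40–12:10.

07:50–08:50, 09:30–09:40, 10:20–10:30, 10:40–12:10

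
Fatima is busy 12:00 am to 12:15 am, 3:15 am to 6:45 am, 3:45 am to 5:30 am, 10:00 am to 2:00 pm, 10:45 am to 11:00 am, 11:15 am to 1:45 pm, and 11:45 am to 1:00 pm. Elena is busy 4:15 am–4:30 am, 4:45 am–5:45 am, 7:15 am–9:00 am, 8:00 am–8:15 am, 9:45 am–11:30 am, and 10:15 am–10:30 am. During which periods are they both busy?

Merge the first list: 12:00 am–12:15 am, 3:15 am–6:45 am, 10:00 am–2:00 pm.
Merge the second list: 4:15 am–4:30 am, 4:45 am–5:45 am, 7:15 am–9:00 am, 9:45 am–11:30 am.
12:00 am–12:15 am meets no B interval.
3:15 am–6:45 am ∩ B → 4:15 am–4:30 am, 4:45 am–5:45 am.
10:00 am–2:00 pm ∩ B → 10:00 am–11:30 am.

4:15 am–4:30 am, 4:45 am–5:45 am, 10:00 am–11:30 am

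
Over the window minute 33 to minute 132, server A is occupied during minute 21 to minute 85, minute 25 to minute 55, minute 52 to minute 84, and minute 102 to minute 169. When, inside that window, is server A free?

minute 85 to minute 102

After merging, the occupied span is minute 21 to minute 85, minute 102 to minute 169.
Uncovered inside minute 33 to minute 132: minute 85 to minute 102.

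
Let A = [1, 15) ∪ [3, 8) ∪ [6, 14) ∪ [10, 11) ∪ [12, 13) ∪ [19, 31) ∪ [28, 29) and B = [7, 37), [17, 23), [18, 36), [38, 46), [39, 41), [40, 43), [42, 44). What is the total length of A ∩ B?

A, merged: [1, 15), [19, 31).
B, merged: [7, 37), [38, 46).
A ∩ B = [7, 15), [19, 31).
Total: 8 + 12 = 20.

20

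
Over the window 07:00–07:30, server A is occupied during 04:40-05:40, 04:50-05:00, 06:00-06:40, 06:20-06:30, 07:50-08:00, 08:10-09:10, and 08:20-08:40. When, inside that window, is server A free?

The merged coverage is 04:40–05:40, 06:00–06:40, 07:50–08:00, 08:10–09:10.
Complement within 07:00–07:30: 07:00–07:30.

07:00–07:30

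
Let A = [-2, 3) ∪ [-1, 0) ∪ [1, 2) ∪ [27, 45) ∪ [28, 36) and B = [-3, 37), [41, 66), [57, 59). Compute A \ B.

[37, 41)

First set merges to [-2, 3), [27, 45).
Second set merges to [-3, 37), [41, 66).
[-2, 3): entirely removed.
[27, 45) \ B = [37, 41).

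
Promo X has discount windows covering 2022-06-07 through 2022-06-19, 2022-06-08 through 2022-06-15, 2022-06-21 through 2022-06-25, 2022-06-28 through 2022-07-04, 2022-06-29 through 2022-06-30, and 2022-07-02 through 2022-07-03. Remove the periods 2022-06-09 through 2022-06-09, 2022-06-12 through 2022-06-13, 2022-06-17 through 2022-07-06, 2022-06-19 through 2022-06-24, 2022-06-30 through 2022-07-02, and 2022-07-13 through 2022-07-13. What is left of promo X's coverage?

2022-06-07 through 2022-06-08, 2022-06-10 through 2022-06-11, 2022-06-14 through 2022-06-16

Merge the first list: 2022-06-07 through 2022-06-19, 2022-06-21 through 2022-06-25, 2022-06-28 through 2022-07-04.
Merge the second list: 2022-06-09 through 2022-06-09, 2022-06-12 through 2022-06-13, 2022-06-17 through 2022-07-06, 2022-07-13 through 2022-07-13.
2022-06-07 through 2022-06-19 \ B = 2022-06-07 through 2022-06-08, 2022-06-10 through 2022-06-11, 2022-06-14 through 2022-06-16.
2022-06-21 through 2022-06-25: entirely removed.
2022-06-28 through 2022-07-04: entirely removed.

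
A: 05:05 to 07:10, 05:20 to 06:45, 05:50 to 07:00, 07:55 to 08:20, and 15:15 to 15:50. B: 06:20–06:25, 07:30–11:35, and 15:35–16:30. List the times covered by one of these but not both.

A, merged: 05:05–07:10, 07:55–08:20, 15:15–15:50.
A \ B = 05:05–06:20, 06:25–07:10, 15:15–15:35.
B \ A = 07:30–07:55, 08:20–11:35, 15:50–16:30.
Union of the two gives the symmetric difference.

05:05–06:20, 06:25–07:10, 07:30–07:55, 08:20–11:35, 15:15–15:35, 15:50–16:30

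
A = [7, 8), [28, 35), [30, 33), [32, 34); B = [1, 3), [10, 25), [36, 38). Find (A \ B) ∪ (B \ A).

Merge the first list: [7, 8), [28, 35).
A \ B = [7, 8), [28, 35).
B \ A = [1, 3), [10, 25), [36, 38).
Union of the two gives the symmetric difference.

[1, 3) ∪ [7, 8) ∪ [10, 25) ∪ [28, 35) ∪ [36, 38)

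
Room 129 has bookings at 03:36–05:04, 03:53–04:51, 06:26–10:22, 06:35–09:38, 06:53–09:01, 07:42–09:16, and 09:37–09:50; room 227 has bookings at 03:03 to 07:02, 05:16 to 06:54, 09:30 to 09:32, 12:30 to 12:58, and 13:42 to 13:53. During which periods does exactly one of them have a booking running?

03:03–03:36, 05:04–06:26, 07:02–09:30, 09:32–10:22, 12:30–12:58, 13:42–13:53

A, merged: 03:36–05:04, 06:26–10:22.
B, merged: 03:03–07:02, 09:30–09:32, 12:30–12:58, 13:42–13:53.
A \ B = 07:02–09:30, 09:32–10:22.
B \ A = 03:03–03:36, 05:04–06:26, 12:30–12:58, 13:42–13:53.
Union of the two gives the symmetric difference.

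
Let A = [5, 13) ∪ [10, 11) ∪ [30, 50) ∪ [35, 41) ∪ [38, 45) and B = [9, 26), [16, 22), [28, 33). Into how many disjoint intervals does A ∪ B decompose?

2

A, merged: [5, 13), [30, 50).
B, merged: [9, 26), [28, 33).
A ∪ B = [5, 26), [28, 50).
That is 2 disjoint pieces.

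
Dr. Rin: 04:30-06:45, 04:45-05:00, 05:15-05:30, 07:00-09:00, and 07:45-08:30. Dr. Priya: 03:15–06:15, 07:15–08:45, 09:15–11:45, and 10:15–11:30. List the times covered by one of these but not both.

Merge the first list: 04:30–06:45, 07:00–09:00.
Merge the second list: 03:15–06:15, 07:15–08:45, 09:15–11:45.
A \ B = 06:15–06:45, 07:00–07:15, 08:45–09:00.
B \ A = 03:15–04:30, 09:15–11:45.
Union of the two gives the symmetric difference.

03:15–04:30, 06:15–06:45, 07:00–07:15, 08:45–09:00, 09:15–11:45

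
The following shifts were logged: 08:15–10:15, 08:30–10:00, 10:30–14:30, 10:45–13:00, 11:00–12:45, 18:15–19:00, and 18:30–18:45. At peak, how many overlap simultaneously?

3

Walk the sorted start/end points keeping a running depth.
The depth first hits 3 at 11:00.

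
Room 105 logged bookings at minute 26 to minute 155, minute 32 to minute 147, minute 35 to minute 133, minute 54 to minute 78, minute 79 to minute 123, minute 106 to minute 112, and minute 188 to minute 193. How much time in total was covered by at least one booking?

134 minutes

Merged: minute 26 to minute 155, minute 188 to minute 193.
Lengths: 129 minutes + 5 minutes = 134 minutes.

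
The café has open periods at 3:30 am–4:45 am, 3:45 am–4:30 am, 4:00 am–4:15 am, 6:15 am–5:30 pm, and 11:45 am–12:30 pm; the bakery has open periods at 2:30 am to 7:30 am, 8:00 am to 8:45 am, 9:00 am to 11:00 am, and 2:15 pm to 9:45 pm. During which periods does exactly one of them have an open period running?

First set merges to 3:30 am-4:45 am, 6:15 am-5:30 pm.
A \ B = 7:30 am-8:00 am, 8:45 am-9:00 am, 11:00 am-2:15 pm.
B \ A = 2:30 am-3:30 am, 4:45 am-6:15 am, 5:30 pm-9:45 pm.
Union of the two gives the symmetric difference.

2:30 am-3:30 am, 4:45 am-6:15 am, 7:30 am-8:00 am, 8:45 am-9:00 am, 11:00 am-2:15 pm, 5:30 pm-9:45 pm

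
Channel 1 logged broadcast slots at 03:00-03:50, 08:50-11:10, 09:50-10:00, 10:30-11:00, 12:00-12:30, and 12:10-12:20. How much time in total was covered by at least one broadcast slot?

3 h 40 min

Merged: 03:00–03:50, 08:50–11:10, 12:00–12:30.
Lengths: 50 min + 2 h 20 min + 30 min = 3 h 40 min.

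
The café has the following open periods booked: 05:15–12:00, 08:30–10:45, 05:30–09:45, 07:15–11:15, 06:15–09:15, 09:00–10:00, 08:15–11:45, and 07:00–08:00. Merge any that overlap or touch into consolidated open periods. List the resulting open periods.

Sort by start: 05:15-12:00, 05:30-09:45, 06:15-09:15, 07:00-08:00, 07:15-11:15, 08:15-11:45, 08:30-10:45, 09:00-10:00.
05:30-09:45 overlaps/touches 05:15-12:00 → extend to 05:15-12:00.
06:15-09:15 overlaps/touches 05:15-12:00 → extend to 05:15-12:00.
07:00-08:00 overlaps/touches 05:15-12:00 → extend to 05:15-12:00.
07:15-11:15 overlaps/touches 05:15-12:00 → extend to 05:15-12:00.
08:15-11:45 overlaps/touches 05:15-12:00 → extend to 05:15-12:00.
08:30-10:45 overlaps/touches 05:15-12:00 → extend to 05:15-12:00.
09:00-10:00 overlaps/touches 05:15-12:00 → extend to 05:15-12:00.

05:15-12:00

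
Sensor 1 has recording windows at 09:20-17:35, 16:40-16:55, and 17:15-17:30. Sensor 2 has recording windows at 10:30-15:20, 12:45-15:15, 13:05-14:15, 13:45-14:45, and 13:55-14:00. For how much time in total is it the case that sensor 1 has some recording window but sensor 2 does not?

3 h 25 min

First set merges to 09:20-17:35.
Second set merges to 10:30-15:20.
A \ B = 09:20-10:30, 15:20-17:35.
Total: 1 h 10 min + 2 h 15 min = 3 h 25 min.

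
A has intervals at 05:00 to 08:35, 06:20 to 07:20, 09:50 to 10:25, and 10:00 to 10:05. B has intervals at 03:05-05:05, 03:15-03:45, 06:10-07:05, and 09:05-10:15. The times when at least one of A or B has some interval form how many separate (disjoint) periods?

2

Merge the first list: 05:00–08:35, 09:50–10:25.
Merge the second list: 03:05–05:05, 06:10–07:05, 09:05–10:15.
A ∪ B = 03:05–08:35, 09:05–10:25.
That is 2 disjoint pieces.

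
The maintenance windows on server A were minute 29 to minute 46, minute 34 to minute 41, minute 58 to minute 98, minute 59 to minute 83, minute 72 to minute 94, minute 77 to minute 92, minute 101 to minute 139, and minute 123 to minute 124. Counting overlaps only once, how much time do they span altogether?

95 minutes

Merged: minute 29 to minute 46, minute 58 to minute 98, minute 101 to minute 139.
Lengths: 17 minutes + 40 minutes + 38 minutes = 95 minutes.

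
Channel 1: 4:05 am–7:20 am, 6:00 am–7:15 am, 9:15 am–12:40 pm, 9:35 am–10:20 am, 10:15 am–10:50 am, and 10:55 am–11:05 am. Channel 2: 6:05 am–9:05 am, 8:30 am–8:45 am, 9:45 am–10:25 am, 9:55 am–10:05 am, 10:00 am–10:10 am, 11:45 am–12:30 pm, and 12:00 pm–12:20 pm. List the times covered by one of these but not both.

4:05 am-6:05 am, 7:20 am-9:05 am, 9:15 am-9:45 am, 10:25 am-11:45 am, 12:30 pm-12:40 pm

First set merges to 4:05 am-7:20 am, 9:15 am-12:40 pm.
Second set merges to 6:05 am-9:05 am, 9:45 am-10:25 am, 11:45 am-12:30 pm.
Only in the first: 4:05 am-6:05 am, 9:15 am-9:45 am, 10:25 am-11:45 am, 12:30 pm-12:40 pm.
Only in the second: 7:20 am-9:05 am.
Together these are the periods covered by exactly one.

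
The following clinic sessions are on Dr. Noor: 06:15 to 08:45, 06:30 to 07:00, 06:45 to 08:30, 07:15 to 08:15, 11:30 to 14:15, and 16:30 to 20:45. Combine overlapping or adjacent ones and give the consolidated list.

06:30–07:00 overlaps/touches 06:15–08:45 → extend to 06:15–08:45.
06:45–08:30 overlaps/touches 06:15–08:45 → extend to 06:15–08:45.
07:15–08:15 overlaps/touches 06:15–08:45 → extend to 06:15–08:45.
11:30–14:15 is disjoint → start new block.
16:30–20:45 is disjoint → start new block.

06:15–08:45, 11:30–14:15, 16:30–20:45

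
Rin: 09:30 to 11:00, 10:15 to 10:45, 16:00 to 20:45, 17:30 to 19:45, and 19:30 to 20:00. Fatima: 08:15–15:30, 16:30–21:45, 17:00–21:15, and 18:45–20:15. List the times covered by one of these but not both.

First set merges to 09:30–11:00, 16:00–20:45.
Second set merges to 08:15–15:30, 16:30–21:45.
A but not B: 16:00–16:30.
B but not A: 08:15–09:30, 11:00–15:30, 20:45–21:45.
Combining gives A △ B.

08:15–09:30, 11:00–15:30, 16:00–16:30, 20:45–21:45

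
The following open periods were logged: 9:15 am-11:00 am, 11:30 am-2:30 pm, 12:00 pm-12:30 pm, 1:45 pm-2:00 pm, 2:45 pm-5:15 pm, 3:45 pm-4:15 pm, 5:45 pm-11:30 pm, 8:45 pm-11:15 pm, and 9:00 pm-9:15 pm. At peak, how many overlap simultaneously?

3

Walk the sorted start/end points keeping a running depth.
The depth first hits 3 at 9:00 pm.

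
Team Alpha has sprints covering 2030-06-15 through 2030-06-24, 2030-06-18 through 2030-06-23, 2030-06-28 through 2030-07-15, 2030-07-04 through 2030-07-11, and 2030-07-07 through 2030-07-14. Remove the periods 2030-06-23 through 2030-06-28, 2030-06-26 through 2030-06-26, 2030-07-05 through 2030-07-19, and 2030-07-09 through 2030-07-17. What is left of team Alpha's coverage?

2030-06-15 through 2030-06-22, 2030-06-29 through 2030-07-04

First set merges to 2030-06-15 through 2030-06-24, 2030-06-28 through 2030-07-15.
Second set merges to 2030-06-23 through 2030-06-28, 2030-07-05 through 2030-07-19.
2030-06-15 through 2030-06-24 \ B = 2030-06-15 through 2030-06-22.
2030-06-28 through 2030-07-15 \ B = 2030-06-29 through 2030-07-04.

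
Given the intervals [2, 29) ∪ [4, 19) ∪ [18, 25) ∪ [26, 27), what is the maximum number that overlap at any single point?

3

Walk the sorted start/end points keeping a running depth.
The depth first hits 3 at 18.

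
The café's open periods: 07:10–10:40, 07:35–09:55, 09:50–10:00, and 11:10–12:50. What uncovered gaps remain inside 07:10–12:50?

10:40–11:10

After merging, the occupied span is 07:10–10:40, 11:10–12:50.
Gaps within 07:10–12:50: 10:40–11:10.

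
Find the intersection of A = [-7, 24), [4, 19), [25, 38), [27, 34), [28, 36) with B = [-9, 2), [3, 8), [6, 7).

A, merged: [-7, 24), [25, 38).
B, merged: [-9, 2), [3, 8).
[-7, 24) overlaps B on [-7, 2), [3, 8).
[25, 38) falls entirely outside B.

[-7, 2) ∪ [3, 8)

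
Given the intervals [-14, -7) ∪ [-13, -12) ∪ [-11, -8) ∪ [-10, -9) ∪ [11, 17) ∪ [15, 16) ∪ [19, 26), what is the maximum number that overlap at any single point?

Walk the sorted start/end points keeping a running depth.
The depth first hits 3 at -10.

3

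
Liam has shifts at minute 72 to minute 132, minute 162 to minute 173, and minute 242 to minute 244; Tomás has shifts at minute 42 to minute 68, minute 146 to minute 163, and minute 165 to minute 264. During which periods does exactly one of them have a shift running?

minute 42 to minute 68, minute 72 to minute 132, minute 146 to minute 162, minute 163 to minute 165, minute 173 to minute 242, minute 244 to minute 264

A \ B = minute 72 to minute 132, minute 163 to minute 165.
B \ A = minute 42 to minute 68, minute 146 to minute 162, minute 173 to minute 242, minute 244 to minute 264.
Union of the two gives the symmetric difference.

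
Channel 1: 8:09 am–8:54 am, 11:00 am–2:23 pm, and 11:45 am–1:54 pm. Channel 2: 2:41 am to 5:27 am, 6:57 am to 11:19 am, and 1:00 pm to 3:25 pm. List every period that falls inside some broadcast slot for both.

A, merged: 8:09 am–8:54 am, 11:00 am–2:23 pm.
8:09 am–8:54 am ∩ B → 8:09 am–8:54 am.
11:00 am–2:23 pm ∩ B → 11:00 am–11:19 am, 1:00 pm–2:23 pm.

8:09 am–8:54 am, 11:00 am–11:19 am, 1:00 pm–2:23 pm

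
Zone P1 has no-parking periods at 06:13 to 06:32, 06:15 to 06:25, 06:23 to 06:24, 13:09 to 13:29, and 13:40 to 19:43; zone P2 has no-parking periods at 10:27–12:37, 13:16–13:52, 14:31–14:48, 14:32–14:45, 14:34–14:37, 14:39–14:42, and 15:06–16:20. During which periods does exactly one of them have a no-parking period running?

06:13–06:32, 10:27–12:37, 13:09–13:16, 13:29–13:40, 13:52–14:31, 14:48–15:06, 16:20–19:43

A, merged: 06:13–06:32, 13:09–13:29, 13:40–19:43.
B, merged: 10:27–12:37, 13:16–13:52, 14:31–14:48, 15:06–16:20.
Only in the first: 06:13–06:32, 13:09–13:16, 13:52–14:31, 14:48–15:06, 16:20–19:43.
Only in the second: 10:27–12:37, 13:29–13:40.
Together these are the periods covered by exactly one.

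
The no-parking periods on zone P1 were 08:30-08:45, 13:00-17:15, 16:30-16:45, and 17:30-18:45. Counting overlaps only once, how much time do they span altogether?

5 h 45 min

Merged: 08:30–08:45, 13:00–17:15, 17:30–18:45.
Lengths: 15 min + 4 h 15 min + 1 h 15 min = 5 h 45 min.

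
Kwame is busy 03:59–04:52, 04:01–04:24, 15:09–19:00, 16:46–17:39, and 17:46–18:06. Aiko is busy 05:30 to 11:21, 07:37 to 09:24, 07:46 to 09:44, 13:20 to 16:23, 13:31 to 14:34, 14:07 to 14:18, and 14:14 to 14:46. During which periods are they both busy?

15:09–16:23

A, merged: 03:59–04:52, 15:09–19:00.
B, merged: 05:30–11:21, 13:20–16:23.
03:59–04:52: no overlap with the second set.
15:09–19:00 meets the second set on 15:09–16:23.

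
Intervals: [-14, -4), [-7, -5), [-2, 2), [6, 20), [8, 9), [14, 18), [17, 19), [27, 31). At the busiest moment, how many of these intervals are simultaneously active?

3

At 17, 3 of the intervals are simultaneously active.
No point has more.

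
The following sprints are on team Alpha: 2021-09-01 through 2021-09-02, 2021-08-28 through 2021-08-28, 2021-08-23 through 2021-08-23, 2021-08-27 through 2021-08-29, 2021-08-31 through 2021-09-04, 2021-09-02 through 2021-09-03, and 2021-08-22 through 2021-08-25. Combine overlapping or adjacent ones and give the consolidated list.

Sort by start: 2021-08-22 through 2021-08-25, 2021-08-23 through 2021-08-23, 2021-08-27 through 2021-08-29, 2021-08-28 through 2021-08-28, 2021-08-31 through 2021-09-04, 2021-09-01 through 2021-09-02, 2021-09-02 through 2021-09-03.
2021-08-23 through 2021-08-23 overlaps/touches 2021-08-22 through 2021-08-25 → extend to 2021-08-22 through 2021-08-25.
2021-08-27 through 2021-08-29 is disjoint → start new block.
2021-08-28 through 2021-08-28 overlaps/touches 2021-08-27 through 2021-08-29 → extend to 2021-08-27 through 2021-08-29.
2021-08-31 through 2021-09-04 is disjoint → start new block.
2021-09-01 through 2021-09-02 overlaps/touches 2021-08-31 through 2021-09-04 → extend to 2021-08-31 through 2021-09-04.
2021-09-02 through 2021-09-03 overlaps/touches 2021-08-31 through 2021-09-04 → extend to 2021-08-31 through 2021-09-04.

2021-08-22 through 2021-08-25, 2021-08-27 through 2021-08-29, 2021-08-31 through 2021-09-04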